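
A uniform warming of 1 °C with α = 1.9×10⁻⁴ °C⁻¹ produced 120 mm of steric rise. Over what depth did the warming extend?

H = Δh/(αΔT) = 0.12 / (1.9×10⁻⁴ × 1) ≈ 631.6 m

632 m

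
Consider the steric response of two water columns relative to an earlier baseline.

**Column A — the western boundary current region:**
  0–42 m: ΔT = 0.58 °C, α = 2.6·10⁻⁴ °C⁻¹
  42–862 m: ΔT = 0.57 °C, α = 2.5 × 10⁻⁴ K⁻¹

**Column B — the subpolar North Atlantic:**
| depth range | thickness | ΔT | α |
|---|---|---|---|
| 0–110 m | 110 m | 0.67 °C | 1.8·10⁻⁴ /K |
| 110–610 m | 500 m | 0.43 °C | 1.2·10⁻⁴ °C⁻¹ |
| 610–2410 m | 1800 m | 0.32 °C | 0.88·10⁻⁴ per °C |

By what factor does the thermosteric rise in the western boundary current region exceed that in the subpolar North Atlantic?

A 0.58 × 42 × 2.6×10⁻⁴ = 0.0063336 m
A 42–862 m: 0.57 × 2.5×10⁻⁴ × 820 = 0.11685 m
A total: 0.1231836 m
B 0–110 m: 0.67 × 1.8×10⁻⁴ × 110 = 0.013266 m
B 1.2×10⁻⁴ × 0.43 × 500 = 0.02580 m
B 610–2410 m: 0.32 × 0.88×10⁻⁴ × 1800 = 0.050688 m
B total: 0.089754 m
Ratio: 0.1231836 / 0.089754 ≈ 1.372

1.37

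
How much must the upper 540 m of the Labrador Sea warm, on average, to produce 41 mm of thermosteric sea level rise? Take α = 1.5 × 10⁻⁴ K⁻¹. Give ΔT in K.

ΔT ≈ 0.506 K

ΔT = Δh/(αH) = 0.041 / (1.5×10⁻⁴ × 540) ≈ 0.5062 K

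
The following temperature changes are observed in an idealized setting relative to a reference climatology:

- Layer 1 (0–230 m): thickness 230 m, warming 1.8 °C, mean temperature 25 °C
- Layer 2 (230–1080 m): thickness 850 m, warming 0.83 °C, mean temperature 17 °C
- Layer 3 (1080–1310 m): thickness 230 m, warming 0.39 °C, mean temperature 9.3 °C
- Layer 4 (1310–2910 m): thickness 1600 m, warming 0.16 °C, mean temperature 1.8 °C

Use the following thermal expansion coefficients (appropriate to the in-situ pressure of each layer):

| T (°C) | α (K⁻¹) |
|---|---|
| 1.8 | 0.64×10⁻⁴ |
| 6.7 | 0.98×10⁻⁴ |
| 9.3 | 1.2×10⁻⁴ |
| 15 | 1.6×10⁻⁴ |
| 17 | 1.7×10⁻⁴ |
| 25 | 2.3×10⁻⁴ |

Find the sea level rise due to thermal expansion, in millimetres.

Δh = 242 mm

Layer 1 at 25 °C → α = 2.3×10⁻⁴ K⁻¹
Layer 2 at 17 °C → α = 1.7×10⁻⁴ K⁻¹
Layer 3 at 9.3 °C → α = 1.2×10⁻⁴ K⁻¹
Layer 4 at 1.8 °C → α = 0.64×10⁻⁴ K⁻¹
0–230 m: 230 × 1.8 × 2.3×10⁻⁴ = 0.09522 m
230–1080 m: 1.7×10⁻⁴ × 0.83 × 850 = 0.119935 m
230 × 1.2×10⁻⁴ × 0.39 = 0.010764 m
0.16 × 0.64×10⁻⁴ × 1600 = 0.016384 m
Δh = 0.09522 + 0.119935 + 0.010764 + 0.016384 = 0.242303 m ≈ 242 mm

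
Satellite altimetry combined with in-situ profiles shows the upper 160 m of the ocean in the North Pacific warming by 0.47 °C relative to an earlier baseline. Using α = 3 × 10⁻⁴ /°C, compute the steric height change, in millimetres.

Δh = αΔT·H = 3×10⁻⁴ × 0.47 × 160 = 0.02256 m

about 23 mm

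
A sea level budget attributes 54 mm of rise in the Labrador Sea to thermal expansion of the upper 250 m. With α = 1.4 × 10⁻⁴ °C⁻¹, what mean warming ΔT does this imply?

1.54 K

ΔT = Δh/(αH) = 0.054 / (1.4×10⁻⁴ × 250) ≈ 1.543 K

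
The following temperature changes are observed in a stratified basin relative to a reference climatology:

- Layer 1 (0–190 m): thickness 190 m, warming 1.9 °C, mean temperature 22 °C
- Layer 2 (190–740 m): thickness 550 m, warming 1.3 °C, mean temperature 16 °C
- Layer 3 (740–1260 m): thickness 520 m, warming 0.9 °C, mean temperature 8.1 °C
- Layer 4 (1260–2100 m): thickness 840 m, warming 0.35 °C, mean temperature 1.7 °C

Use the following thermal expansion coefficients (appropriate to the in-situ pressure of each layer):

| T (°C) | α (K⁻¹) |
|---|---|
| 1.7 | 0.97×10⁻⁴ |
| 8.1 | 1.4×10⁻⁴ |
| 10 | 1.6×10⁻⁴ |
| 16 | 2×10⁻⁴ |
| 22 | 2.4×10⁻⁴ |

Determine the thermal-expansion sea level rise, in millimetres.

Δh ≈ 324 mm

Layer 1 at 22 °C → α = 2.4×10⁻⁴ K⁻¹
Layer 2 at 16 °C → α = 2×10⁻⁴ K⁻¹
Layer 3 at 8.1 °C → α = 1.4×10⁻⁴ K⁻¹
Layer 4 at 1.7 °C → α = 0.97×10⁻⁴ K⁻¹
0–190 m: 1.9 × 2.4×10⁻⁴ × 190 = 0.08664 m
2×10⁻⁴ × 1.3 × 550 = 0.14300 m
Layer 3: 520 × 0.9 × 1.4×10⁻⁴ = 0.06552 m
1260–2100 m: 840 × 0.97×10⁻⁴ × 0.35 = 0.028518 m
Δh = 0.08664 + 0.14300 + 0.06552 + 0.028518 = 0.323678 m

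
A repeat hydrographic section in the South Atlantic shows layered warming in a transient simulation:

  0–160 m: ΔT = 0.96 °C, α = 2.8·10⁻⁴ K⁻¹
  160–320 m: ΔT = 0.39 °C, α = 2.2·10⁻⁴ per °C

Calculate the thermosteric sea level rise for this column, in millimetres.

57 mm

Layer 1: 160 × 0.96 × 2.8×10⁻⁴ = 0.043008 m
160–320 m: 2.2×10⁻⁴ × 160 × 0.39 = 0.013728 m
Δh = 0.043008 + 0.013728 = 0.056736 m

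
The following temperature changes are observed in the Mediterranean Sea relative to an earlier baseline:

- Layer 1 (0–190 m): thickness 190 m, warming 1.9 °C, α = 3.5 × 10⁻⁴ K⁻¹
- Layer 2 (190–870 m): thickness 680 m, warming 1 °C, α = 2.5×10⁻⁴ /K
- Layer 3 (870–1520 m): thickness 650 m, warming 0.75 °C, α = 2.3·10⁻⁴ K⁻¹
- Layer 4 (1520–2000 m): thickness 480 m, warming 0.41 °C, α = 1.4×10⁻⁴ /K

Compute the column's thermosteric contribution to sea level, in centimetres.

Layer 1: 190 × 3.5×10⁻⁴ × 1.9 = 0.12635 m
Layer 2: 680 × 1 × 2.5×10⁻⁴ = 0.17000 m
870–1520 m: 650 × 2.3×10⁻⁴ × 0.75 = 0.112125 m
Layer 4: 1.4×10⁻⁴ × 0.41 × 480 = 0.027552 m
Δh = 0.12635 + 0.17000 + 0.112125 + 0.027552 = 0.436027 m

Δh ≈ 43.6 cm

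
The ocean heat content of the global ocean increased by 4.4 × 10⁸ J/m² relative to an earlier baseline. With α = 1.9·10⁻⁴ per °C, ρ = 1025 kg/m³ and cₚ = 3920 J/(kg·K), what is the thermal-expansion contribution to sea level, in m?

Δh ≈ 0.0208 m

Δh = αQ/(ρcₚ) = 1.9×10⁻⁴ × 4.4×10⁸ / (1025 × 3920) ≈ 0.020806 m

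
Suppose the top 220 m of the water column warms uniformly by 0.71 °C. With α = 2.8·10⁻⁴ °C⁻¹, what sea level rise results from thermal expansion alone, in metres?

Δh = αΔT·H = 2.8×10⁻⁴ × 0.71 × 220 = 0.043736 m

0.0437 m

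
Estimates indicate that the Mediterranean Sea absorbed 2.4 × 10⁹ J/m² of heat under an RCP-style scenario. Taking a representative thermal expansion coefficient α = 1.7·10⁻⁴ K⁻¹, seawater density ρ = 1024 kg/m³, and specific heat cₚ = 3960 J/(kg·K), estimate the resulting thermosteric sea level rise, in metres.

0.101 m of thermosteric rise

Δh = αQ/(ρcₚ) = 1.7×10⁻⁴ × 2.4×10⁹ / (1024 × 3960) ≈ 0.10062 m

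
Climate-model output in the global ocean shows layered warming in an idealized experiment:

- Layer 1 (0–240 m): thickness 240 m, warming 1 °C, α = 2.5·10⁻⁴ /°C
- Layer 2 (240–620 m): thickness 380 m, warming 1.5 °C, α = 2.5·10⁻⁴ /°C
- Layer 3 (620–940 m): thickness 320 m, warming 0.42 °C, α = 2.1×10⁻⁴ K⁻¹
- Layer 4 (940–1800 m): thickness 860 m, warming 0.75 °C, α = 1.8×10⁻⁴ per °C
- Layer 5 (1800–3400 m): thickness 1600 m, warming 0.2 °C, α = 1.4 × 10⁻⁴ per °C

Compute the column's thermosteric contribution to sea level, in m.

Δh ≈ 0.392 m

0–240 m: 1 × 240 × 2.5×10⁻⁴ = 0.06000 m
Layer 2: 1.5 × 380 × 2.5×10⁻⁴ = 0.14250 m
0.42 × 2.1×10⁻⁴ × 320 = 0.028224 m
Layer 4: 860 × 0.75 × 1.8×10⁻⁴ = 0.11610 m
1800–3400 m: 1.4×10⁻⁴ × 1600 × 0.2 = 0.04480 m
Δh = 0.06000 + 0.14250 + 0.028224 + 0.11610 + 0.04480 = 0.391624 m ≈ 0.392 m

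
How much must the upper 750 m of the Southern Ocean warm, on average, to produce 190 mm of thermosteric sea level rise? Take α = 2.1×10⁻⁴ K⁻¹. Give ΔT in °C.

ΔT = Δh/(αH) = 0.19 / (2.1×10⁻⁴ × 750) ≈ 1.206 °C

1.2 °C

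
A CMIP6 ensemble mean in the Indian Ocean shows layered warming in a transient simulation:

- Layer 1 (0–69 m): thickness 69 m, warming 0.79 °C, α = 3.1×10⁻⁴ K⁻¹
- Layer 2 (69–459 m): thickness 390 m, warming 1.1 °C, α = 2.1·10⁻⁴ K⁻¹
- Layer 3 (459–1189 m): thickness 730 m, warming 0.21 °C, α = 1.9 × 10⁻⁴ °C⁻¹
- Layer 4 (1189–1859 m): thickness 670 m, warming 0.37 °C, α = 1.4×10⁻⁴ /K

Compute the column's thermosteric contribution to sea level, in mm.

Δh ≈ 171 mm

0.79 × 69 × 3.1×10⁻⁴ = 0.0168981 m
Layer 2: 2.1×10⁻⁴ × 390 × 1.1 = 0.09009 m
Layer 3: 730 × 0.21 × 1.9×10⁻⁴ = 0.029127 m
Layer 4: 670 × 1.4×10⁻⁴ × 0.37 = 0.034706 m
Δh = 0.0168981 + 0.09009 + 0.029127 + 0.034706 = 0.1708211 m ≈ 171 mm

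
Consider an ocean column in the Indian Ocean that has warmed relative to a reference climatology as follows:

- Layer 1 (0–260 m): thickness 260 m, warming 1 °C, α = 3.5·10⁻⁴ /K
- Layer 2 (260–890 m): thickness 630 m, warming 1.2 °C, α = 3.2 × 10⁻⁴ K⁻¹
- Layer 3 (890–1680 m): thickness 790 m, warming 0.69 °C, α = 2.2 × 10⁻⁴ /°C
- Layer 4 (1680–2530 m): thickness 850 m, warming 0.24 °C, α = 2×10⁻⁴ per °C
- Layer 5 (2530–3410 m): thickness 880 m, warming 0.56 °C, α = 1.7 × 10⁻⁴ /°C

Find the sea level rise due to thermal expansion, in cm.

57.7 cm of thermosteric rise

Layer 1: 1 × 3.5×10⁻⁴ × 260 = 0.09100 m
3.2×10⁻⁴ × 1.2 × 630 = 0.24192 m
0.69 × 790 × 2.2×10⁻⁴ = 0.119922 m
Layer 4: 2×10⁻⁴ × 850 × 0.24 = 0.04080 m
2530–3410 m: 1.7×10⁻⁴ × 0.56 × 880 = 0.083776 m
Δh = 0.09100 + 0.24192 + 0.119922 + 0.04080 + 0.083776 = 0.577418 m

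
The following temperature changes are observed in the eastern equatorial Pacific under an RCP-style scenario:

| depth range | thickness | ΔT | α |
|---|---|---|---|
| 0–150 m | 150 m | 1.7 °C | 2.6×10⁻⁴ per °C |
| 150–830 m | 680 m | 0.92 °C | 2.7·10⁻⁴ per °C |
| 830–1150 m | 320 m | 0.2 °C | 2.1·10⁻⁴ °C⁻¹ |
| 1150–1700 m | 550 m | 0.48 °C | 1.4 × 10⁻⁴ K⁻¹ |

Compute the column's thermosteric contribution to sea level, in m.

Layer 1: 2.6×10⁻⁴ × 1.7 × 150 = 0.06630 m
Layer 2: 2.7×10⁻⁴ × 680 × 0.92 = 0.168912 m
830–1150 m: 2.1×10⁻⁴ × 0.2 × 320 = 0.01344 m
1150–1700 m: 1.4×10⁻⁴ × 0.48 × 550 = 0.03696 m
Δh = 0.06630 + 0.168912 + 0.01344 + 0.03696 = 0.285612 m

Δh = 0.286 m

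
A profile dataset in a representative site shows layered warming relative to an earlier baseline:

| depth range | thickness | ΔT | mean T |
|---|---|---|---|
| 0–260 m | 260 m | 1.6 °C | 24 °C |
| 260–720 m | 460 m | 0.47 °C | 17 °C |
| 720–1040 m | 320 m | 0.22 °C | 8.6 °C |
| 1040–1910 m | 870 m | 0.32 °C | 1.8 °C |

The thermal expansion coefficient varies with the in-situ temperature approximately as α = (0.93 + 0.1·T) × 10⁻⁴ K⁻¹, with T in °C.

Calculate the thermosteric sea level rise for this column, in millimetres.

Layer 1: α = (0.93 + 0.1×24)×10⁻⁴ = 3.33×10⁻⁴ K⁻¹
Layer 2: α = (0.93 + 0.1×17)×10⁻⁴ = 2.63×10⁻⁴ K⁻¹
Layer 3: α = (0.93 + 0.1×8.6)×10⁻⁴ = 1.79×10⁻⁴ K⁻¹
Layer 4: α = (0.93 + 0.1×1.8)×10⁻⁴ = 1.11×10⁻⁴ K⁻¹
Layer 1: 1.6 × 3.33×10⁻⁴ × 260 = 0.138528 m
260–720 m: 2.63×10⁻⁴ × 460 × 0.47 = 0.0568606 m
0.22 × 320 × 1.79×10⁻⁴ = 0.0126016 m
0.32 × 1.11×10⁻⁴ × 870 = 0.0309024 m
Δh = 0.138528 + 0.0568606 + 0.0126016 + 0.0309024 = 0.2388926 m

Δh = 239 mm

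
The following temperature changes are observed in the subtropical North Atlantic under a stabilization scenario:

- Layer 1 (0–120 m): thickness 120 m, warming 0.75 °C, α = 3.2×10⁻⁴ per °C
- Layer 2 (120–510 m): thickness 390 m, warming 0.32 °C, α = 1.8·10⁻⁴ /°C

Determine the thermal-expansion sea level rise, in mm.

Δh = 51.3 mm

3.2×10⁻⁴ × 120 × 0.75 = 0.02880 m
0.32 × 390 × 1.8×10⁻⁴ = 0.022464 m
Δh = 0.02880 + 0.022464 = 0.051264 m ≈ 51.3 mm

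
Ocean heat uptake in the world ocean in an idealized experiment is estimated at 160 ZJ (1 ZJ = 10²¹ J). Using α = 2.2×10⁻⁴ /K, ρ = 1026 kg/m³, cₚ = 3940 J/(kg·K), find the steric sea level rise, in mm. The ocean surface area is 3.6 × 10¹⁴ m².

about 24.2 mm

Per unit area: Q = 160×10²¹ / (3.6×10¹⁴) ≈ 4.444×10⁸ J/m²
Δh = αQ/(ρcₚ) = 2.2×10⁻⁴ × 4.444×10⁸ / (1026 × 3940) ≈ 0.024185 m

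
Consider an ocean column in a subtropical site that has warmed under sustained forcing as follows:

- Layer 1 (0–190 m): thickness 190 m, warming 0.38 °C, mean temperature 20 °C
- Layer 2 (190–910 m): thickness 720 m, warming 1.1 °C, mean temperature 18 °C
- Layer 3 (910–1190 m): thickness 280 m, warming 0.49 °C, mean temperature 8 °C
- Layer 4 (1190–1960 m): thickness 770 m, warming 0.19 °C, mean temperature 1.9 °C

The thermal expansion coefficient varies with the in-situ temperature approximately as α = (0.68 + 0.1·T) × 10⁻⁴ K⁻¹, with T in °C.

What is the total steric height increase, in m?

Δh = 0.25 m

Layer 1: α = (0.68 + 0.1×20)×10⁻⁴ = 2.68×10⁻⁴ K⁻¹
Layer 2: α = (0.68 + 0.1×18)×10⁻⁴ = 2.48×10⁻⁴ K⁻¹
Layer 3: α = (0.68 + 0.1×8)×10⁻⁴ = 1.48×10⁻⁴ K⁻¹
Layer 4: α = (0.68 + 0.1×1.9)×10⁻⁴ = 0.87×10⁻⁴ K⁻¹
0.38 × 190 × 2.68×10⁻⁴ = 0.0193496 m
190–910 m: 1.1 × 2.48×10⁻⁴ × 720 = 0.196416 m
910–1190 m: 0.49 × 1.48×10⁻⁴ × 280 = 0.0203056 m
1190–1960 m: 0.87×10⁻⁴ × 770 × 0.19 = 0.0127281 m
Δh = 0.0193496 + 0.196416 + 0.0203056 + 0.0127281 = 0.2487993 m ≈ 0.25 m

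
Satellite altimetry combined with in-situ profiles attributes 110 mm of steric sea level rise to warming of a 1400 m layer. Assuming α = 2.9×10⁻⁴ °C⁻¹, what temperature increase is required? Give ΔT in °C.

ΔT = Δh/(αH) = 0.11 / (2.9×10⁻⁴ × 1400) ≈ 0.2709 °C

ΔT ≈ 0.27 °C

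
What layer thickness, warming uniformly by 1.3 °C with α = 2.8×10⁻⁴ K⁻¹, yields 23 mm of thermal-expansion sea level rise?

63.2 m

H = Δh/(αΔT) = 0.023 / (2.8×10⁻⁴ × 1.3) ≈ 63.19 m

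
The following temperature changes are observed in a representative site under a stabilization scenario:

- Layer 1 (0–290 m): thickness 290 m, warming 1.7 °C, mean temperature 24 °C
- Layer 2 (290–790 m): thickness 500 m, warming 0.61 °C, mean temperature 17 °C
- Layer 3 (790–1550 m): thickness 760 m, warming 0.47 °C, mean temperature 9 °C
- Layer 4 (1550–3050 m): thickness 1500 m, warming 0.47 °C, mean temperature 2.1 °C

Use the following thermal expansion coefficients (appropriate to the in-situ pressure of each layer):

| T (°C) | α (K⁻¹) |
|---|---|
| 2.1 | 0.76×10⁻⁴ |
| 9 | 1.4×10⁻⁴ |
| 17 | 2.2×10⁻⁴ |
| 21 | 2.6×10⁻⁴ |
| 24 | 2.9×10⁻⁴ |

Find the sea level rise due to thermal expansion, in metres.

Layer 1 at 24 °C → α = 2.9×10⁻⁴ K⁻¹
Layer 2 at 17 °C → α = 2.2×10⁻⁴ K⁻¹
Layer 3 at 9 °C → α = 1.4×10⁻⁴ K⁻¹
Layer 4 at 2.1 °C → α = 0.76×10⁻⁴ K⁻¹
Layer 1: 2.9×10⁻⁴ × 290 × 1.7 = 0.14297 m
Layer 2: 2.2×10⁻⁴ × 500 × 0.61 = 0.06710 m
0.47 × 760 × 1.4×10⁻⁴ = 0.050008 m
Layer 4: 1500 × 0.76×10⁻⁴ × 0.47 = 0.05358 m
Δh = 0.14297 + 0.06710 + 0.050008 + 0.05358 = 0.313658 m ≈ 0.31 m

0.31 m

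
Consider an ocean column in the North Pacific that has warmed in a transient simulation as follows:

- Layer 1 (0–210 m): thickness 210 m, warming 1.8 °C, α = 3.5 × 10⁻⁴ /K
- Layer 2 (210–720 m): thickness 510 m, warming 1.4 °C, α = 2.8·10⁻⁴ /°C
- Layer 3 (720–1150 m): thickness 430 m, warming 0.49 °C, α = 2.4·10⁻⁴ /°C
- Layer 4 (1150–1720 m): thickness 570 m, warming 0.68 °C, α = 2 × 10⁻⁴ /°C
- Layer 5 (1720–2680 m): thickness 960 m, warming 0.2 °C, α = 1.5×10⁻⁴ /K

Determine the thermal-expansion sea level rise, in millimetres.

Layer 1: 3.5×10⁻⁴ × 1.8 × 210 = 0.13230 m
Layer 2: 510 × 1.4 × 2.8×10⁻⁴ = 0.19992 m
430 × 2.4×10⁻⁴ × 0.49 = 0.050568 m
0.68 × 570 × 2×10⁻⁴ = 0.07752 m
960 × 1.5×10⁻⁴ × 0.2 = 0.02880 m
Δh = 0.13230 + 0.19992 + 0.050568 + 0.07752 + 0.02880 = 0.489108 m ≈ 490 mm

Δh ≈ 490 mm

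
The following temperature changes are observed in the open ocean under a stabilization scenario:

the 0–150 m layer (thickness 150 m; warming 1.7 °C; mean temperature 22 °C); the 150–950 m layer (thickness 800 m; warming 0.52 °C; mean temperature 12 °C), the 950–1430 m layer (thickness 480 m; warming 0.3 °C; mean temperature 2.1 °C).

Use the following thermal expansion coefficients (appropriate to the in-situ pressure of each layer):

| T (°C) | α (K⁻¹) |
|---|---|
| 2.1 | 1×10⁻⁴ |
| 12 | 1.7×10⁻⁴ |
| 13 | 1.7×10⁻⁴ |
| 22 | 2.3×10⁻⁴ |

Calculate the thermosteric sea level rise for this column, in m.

0.14 m

Layer 1 at 22 °C → α = 2.3×10⁻⁴ K⁻¹
Layer 2 at 12 °C → α = 1.7×10⁻⁴ K⁻¹
Layer 3 at 2.1 °C → α = 1×10⁻⁴ K⁻¹
150 × 2.3×10⁻⁴ × 1.7 = 0.05865 m
Layer 2: 0.52 × 1.7×10⁻⁴ × 800 = 0.07072 m
Layer 3: 480 × 0.3 × 1×10⁻⁴ = 0.01440 m
Δh = 0.05865 + 0.07072 + 0.01440 = 0.14377 m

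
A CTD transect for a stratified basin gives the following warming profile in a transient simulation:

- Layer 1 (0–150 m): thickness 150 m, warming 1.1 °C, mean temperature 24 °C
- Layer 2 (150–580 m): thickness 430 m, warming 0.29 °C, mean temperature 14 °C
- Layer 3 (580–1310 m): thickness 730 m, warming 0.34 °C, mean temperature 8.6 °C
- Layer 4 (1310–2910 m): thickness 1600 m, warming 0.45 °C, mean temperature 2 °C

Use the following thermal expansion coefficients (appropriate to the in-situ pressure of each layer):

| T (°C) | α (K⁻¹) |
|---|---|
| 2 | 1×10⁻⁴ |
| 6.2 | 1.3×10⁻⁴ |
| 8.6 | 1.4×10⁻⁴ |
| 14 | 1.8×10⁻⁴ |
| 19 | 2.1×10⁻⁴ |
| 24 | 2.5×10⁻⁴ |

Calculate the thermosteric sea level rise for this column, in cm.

Layer 1 at 24 °C → α = 2.5×10⁻⁴ K⁻¹
Layer 2 at 14 °C → α = 1.8×10⁻⁴ K⁻¹
Layer 3 at 8.6 °C → α = 1.4×10⁻⁴ K⁻¹
Layer 4 at 2 °C → α = 1×10⁻⁴ K⁻¹
2.5×10⁻⁴ × 150 × 1.1 = 0.04125 m
Layer 2: 0.29 × 430 × 1.8×10⁻⁴ = 0.022446 m
580–1310 m: 1.4×10⁻⁴ × 0.34 × 730 = 0.034748 m
1310–2910 m: 1600 × 0.45 × 1×10⁻⁴ = 0.07200 m
Δh = 0.04125 + 0.022446 + 0.034748 + 0.07200 = 0.170444 m

17 cm of thermosteric rise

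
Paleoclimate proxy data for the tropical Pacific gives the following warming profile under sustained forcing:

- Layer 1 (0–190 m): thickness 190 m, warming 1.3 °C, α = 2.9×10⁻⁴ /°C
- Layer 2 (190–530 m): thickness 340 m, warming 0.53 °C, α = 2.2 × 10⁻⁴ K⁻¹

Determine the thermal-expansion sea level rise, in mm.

Δh ≈ 111 mm

0–190 m: 2.9×10⁻⁴ × 190 × 1.3 = 0.07163 m
190–530 m: 2.2×10⁻⁴ × 0.53 × 340 = 0.039644 m
Δh = 0.07163 + 0.039644 = 0.111274 m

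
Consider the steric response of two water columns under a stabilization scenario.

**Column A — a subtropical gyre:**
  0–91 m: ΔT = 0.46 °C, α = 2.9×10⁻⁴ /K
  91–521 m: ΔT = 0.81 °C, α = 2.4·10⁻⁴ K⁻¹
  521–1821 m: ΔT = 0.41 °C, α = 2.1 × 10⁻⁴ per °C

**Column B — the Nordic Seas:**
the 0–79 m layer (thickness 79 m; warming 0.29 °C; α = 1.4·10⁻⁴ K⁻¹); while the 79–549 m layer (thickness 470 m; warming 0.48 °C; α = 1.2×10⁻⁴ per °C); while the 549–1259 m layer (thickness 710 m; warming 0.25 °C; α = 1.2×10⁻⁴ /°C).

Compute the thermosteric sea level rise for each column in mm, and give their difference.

Δh_A ≈ 208 mm, Δh_B ≈ 51.6 mm; difference ≈ 156 mm

A Layer 1: 0.46 × 91 × 2.9×10⁻⁴ = 0.0121394 m
A 2.4×10⁻⁴ × 430 × 0.81 = 0.083592 m
A 521–1821 m: 2.1×10⁻⁴ × 1300 × 0.41 = 0.11193 m
A total: 0.2076614 m
B 0–79 m: 0.29 × 1.4×10⁻⁴ × 79 = 0.0032074 m
B 1.2×10⁻⁴ × 0.48 × 470 = 0.027072 m
B 549–1259 m: 710 × 0.25 × 1.2×10⁻⁴ = 0.02130 m
B total: 0.0515794 m
Difference: 0.2076614 − 0.0515794 = 0.156082 m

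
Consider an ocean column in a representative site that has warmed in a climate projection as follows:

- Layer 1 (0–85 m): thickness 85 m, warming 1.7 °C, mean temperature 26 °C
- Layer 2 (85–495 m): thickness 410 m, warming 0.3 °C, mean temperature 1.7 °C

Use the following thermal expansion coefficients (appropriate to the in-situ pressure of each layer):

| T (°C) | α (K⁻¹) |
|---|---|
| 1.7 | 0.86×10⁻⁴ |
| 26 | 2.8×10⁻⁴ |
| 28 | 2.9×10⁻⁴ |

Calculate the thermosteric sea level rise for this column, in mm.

Layer 1 at 26 °C → α = 2.8×10⁻⁴ K⁻¹
Layer 2 at 1.7 °C → α = 0.86×10⁻⁴ K⁻¹
Layer 1: 1.7 × 2.8×10⁻⁴ × 85 = 0.04046 m
0.86×10⁻⁴ × 410 × 0.3 = 0.010578 m
Δh = 0.04046 + 0.010578 = 0.051038 m ≈ 51.0 mm

Δh ≈ 51.0 mm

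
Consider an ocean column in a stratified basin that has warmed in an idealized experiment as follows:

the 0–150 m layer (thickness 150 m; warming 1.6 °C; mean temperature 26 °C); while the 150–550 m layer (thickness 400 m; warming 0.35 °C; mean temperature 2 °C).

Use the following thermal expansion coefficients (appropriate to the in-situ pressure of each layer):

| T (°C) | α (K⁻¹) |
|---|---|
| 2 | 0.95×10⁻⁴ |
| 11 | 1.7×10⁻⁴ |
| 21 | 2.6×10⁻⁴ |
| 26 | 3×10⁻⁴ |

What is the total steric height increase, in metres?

Layer 1 at 26 °C → α = 3×10⁻⁴ K⁻¹
Layer 2 at 2 °C → α = 0.95×10⁻⁴ K⁻¹
0–150 m: 150 × 1.6 × 3×10⁻⁴ = 0.07200 m
150–550 m: 0.35 × 400 × 0.95×10⁻⁴ = 0.01330 m
Δh = 0.07200 + 0.01330 = 0.08530 m

Δh = 0.085 m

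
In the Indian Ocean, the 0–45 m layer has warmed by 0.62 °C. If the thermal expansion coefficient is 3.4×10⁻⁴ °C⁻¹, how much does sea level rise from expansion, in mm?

Δh ≈ 9.5 mm

Δh = αΔT·H = 3.4×10⁻⁴ × 0.62 × 45 = 0.009486 m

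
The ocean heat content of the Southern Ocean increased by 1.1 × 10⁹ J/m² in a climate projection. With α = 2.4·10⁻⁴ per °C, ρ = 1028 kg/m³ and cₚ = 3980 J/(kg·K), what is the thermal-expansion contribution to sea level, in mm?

Δh = αQ/(ρcₚ) = 2.4×10⁻⁴ × 1.1×10⁹ / (1028 × 3980) ≈ 0.064525 m

Δh ≈ 65 mm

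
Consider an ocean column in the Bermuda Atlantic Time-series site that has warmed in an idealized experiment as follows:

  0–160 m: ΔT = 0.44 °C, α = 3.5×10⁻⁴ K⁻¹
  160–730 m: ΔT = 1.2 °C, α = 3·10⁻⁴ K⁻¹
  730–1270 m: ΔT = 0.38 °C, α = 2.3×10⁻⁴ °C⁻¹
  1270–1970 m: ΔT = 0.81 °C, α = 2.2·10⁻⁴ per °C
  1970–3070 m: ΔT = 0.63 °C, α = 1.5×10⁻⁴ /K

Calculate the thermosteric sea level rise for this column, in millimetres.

3.5×10⁻⁴ × 160 × 0.44 = 0.02464 m
Layer 2: 3×10⁻⁴ × 570 × 1.2 = 0.20520 m
Layer 3: 2.3×10⁻⁴ × 540 × 0.38 = 0.047196 m
Layer 4: 2.2×10⁻⁴ × 0.81 × 700 = 0.12474 m
1.5×10⁻⁴ × 0.63 × 1100 = 0.10395 m
Δh = 0.02464 + 0.20520 + 0.047196 + 0.12474 + 0.10395 = 0.505726 m

Δh = 510 mm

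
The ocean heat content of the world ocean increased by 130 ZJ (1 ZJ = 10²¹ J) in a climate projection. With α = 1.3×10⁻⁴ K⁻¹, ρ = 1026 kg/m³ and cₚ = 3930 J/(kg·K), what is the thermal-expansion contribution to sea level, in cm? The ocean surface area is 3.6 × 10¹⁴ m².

1.16 cm

Per unit area: Q = 130×10²¹ / (3.6×10¹⁴) ≈ 3.611×10⁸ J/m²
Δh = αQ/(ρcₚ) = 1.3×10⁻⁴ × 3.611×10⁸ / (1026 × 3930) ≈ 0.011642 m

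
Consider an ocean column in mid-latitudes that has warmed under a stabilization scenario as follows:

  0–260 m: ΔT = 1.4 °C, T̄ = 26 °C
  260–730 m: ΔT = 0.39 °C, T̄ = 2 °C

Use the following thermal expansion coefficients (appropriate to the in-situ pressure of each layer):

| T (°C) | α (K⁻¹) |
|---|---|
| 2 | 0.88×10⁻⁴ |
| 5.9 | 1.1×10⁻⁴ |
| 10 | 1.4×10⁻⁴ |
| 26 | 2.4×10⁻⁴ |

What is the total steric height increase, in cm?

Δh = 10 cm

Layer 1 at 26 °C → α = 2.4×10⁻⁴ K⁻¹
Layer 2 at 2 °C → α = 0.88×10⁻⁴ K⁻¹
Layer 1: 2.4×10⁻⁴ × 1.4 × 260 = 0.08736 m
0.39 × 0.88×10⁻⁴ × 470 = 0.0161304 m
Δh = 0.08736 + 0.0161304 = 0.1034904 m ≈ 10 cm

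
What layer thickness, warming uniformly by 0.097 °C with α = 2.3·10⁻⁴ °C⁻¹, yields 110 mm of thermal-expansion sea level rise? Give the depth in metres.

H = Δh/(αΔT) = 0.11 / (2.3×10⁻⁴ × 0.097) ≈ 4931 m

H ≈ 4930 m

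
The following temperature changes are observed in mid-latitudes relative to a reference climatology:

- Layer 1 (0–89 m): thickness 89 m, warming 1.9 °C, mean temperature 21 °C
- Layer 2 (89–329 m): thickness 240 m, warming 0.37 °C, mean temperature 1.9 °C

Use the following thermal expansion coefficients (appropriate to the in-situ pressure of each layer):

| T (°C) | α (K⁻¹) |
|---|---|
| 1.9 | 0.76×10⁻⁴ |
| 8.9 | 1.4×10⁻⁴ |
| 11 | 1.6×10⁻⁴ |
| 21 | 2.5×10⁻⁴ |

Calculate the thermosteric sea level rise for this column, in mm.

Δh ≈ 49.0 mm

Layer 1 at 21 °C → α = 2.5×10⁻⁴ K⁻¹
Layer 2 at 1.9 °C → α = 0.76×10⁻⁴ K⁻¹
0–89 m: 89 × 2.5×10⁻⁴ × 1.9 = 0.042275 m
89–329 m: 0.76×10⁻⁴ × 0.37 × 240 = 0.0067488 m
Δh = 0.042275 + 0.0067488 = 0.0490238 m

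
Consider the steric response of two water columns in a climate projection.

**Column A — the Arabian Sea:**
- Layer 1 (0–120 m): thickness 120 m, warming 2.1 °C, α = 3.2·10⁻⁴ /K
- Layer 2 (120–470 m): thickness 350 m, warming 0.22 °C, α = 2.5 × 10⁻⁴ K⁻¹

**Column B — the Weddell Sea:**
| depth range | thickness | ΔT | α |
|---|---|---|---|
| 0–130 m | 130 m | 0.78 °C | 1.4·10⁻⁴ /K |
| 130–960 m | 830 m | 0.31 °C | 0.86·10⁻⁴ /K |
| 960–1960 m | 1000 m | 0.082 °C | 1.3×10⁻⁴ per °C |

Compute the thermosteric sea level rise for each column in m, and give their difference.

A 0–120 m: 120 × 2.1 × 3.2×10⁻⁴ = 0.08064 m
A 120–470 m: 0.22 × 350 × 2.5×10⁻⁴ = 0.01925 m
A total: 0.09989 m
B 0–130 m: 1.4×10⁻⁴ × 0.78 × 130 = 0.014196 m
B 130–960 m: 830 × 0.86×10⁻⁴ × 0.31 = 0.0221278 m
B 0.082 × 1.3×10⁻⁴ × 1000 = 0.01066 m
B total: 0.0469838 m
Difference: 0.09989 − 0.0469838 = 0.0529062 m

A: 0.10 m; B: 0.047 m; difference 0.053 m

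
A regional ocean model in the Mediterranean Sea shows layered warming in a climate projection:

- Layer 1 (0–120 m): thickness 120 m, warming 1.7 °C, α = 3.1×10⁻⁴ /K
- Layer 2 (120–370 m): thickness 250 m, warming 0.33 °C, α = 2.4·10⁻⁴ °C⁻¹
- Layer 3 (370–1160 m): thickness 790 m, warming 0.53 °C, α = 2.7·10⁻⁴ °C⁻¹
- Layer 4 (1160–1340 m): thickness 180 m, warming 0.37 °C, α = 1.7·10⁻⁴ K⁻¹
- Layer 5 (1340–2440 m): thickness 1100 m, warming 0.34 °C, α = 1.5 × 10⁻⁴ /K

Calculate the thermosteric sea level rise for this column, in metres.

0.264 m of thermosteric rise

Layer 1: 120 × 1.7 × 3.1×10⁻⁴ = 0.06324 m
120–370 m: 0.33 × 2.4×10⁻⁴ × 250 = 0.01980 m
Layer 3: 790 × 0.53 × 2.7×10⁻⁴ = 0.113049 m
1160–1340 m: 0.37 × 1.7×10⁻⁴ × 180 = 0.011322 m
1100 × 0.34 × 1.5×10⁻⁴ = 0.05610 m
Δh = 0.06324 + 0.01980 + 0.113049 + 0.011322 + 0.05610 = 0.263511 m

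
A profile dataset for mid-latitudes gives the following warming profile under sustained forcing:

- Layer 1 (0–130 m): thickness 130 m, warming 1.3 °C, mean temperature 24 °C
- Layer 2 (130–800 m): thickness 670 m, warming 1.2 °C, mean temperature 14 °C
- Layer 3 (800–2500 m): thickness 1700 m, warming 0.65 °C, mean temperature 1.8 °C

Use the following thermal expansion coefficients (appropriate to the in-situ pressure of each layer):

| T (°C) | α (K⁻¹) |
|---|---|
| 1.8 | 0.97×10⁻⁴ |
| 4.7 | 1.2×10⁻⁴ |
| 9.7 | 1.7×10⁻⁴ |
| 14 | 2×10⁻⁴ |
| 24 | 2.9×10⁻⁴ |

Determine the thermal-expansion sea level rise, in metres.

Layer 1 at 24 °C → α = 2.9×10⁻⁴ K⁻¹
Layer 2 at 14 °C → α = 2×10⁻⁴ K⁻¹
Layer 3 at 1.8 °C → α = 0.97×10⁻⁴ K⁻¹
130 × 1.3 × 2.9×10⁻⁴ = 0.04901 m
2×10⁻⁴ × 1.2 × 670 = 0.16080 m
Layer 3: 1700 × 0.97×10⁻⁴ × 0.65 = 0.107185 m
Δh = 0.04901 + 0.16080 + 0.107185 = 0.316995 m ≈ 0.317 m

about 0.317 m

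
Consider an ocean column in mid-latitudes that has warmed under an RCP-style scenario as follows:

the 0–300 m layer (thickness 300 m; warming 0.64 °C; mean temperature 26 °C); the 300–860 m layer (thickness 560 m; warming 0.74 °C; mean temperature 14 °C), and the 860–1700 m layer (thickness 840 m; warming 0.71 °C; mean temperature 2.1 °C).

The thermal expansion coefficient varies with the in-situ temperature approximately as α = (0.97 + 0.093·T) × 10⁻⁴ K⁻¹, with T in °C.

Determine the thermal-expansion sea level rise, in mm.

about 229 mm

Layer 1: α = (0.97 + 0.093×26)×10⁻⁴ = 3.388×10⁻⁴ K⁻¹
Layer 2: α = (0.97 + 0.093×14)×10⁻⁴ = 2.272×10⁻⁴ K⁻¹
Layer 3: α = (0.97 + 0.093×2.1)×10⁻⁴ = 1.1653×10⁻⁴ K⁻¹
0.64 × 3.388×10⁻⁴ × 300 = 0.0650496 m
Layer 2: 0.74 × 2.272×10⁻⁴ × 560 = 0.09415168 m
Layer 3: 0.71 × 1.1653×10⁻⁴ × 840 = 0.069498492 m
Δh = 0.0650496 + 0.09415168 + 0.069498492 = 0.228699772 m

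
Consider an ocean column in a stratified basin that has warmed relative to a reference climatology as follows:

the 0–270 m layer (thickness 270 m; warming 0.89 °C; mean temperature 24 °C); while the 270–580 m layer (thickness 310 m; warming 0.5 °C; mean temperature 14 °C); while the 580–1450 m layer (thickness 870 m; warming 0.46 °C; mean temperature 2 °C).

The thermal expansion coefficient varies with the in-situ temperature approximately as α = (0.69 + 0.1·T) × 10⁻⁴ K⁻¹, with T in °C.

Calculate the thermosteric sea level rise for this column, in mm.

142 mm

Layer 1: α = (0.69 + 0.1×24)×10⁻⁴ = 3.09×10⁻⁴ K⁻¹
Layer 2: α = (0.69 + 0.1×14)×10⁻⁴ = 2.09×10⁻⁴ K⁻¹
Layer 3: α = (0.69 + 0.1×2)×10⁻⁴ = 0.89×10⁻⁴ K⁻¹
0–270 m: 0.89 × 3.09×10⁻⁴ × 270 = 0.0742527 m
2.09×10⁻⁴ × 0.5 × 310 = 0.032395 m
580–1450 m: 0.46 × 870 × 0.89×10⁻⁴ = 0.0356178 m
Δh = 0.0742527 + 0.032395 + 0.0356178 = 0.1422655 m ≈ 142 mm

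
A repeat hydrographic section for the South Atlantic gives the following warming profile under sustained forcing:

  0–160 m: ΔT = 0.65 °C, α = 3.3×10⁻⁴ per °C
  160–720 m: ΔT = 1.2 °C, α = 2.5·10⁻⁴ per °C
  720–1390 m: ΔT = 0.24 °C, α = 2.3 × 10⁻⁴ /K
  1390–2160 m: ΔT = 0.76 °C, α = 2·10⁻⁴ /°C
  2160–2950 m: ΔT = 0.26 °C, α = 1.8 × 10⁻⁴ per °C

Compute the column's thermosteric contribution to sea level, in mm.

393 mm of thermosteric rise

Layer 1: 160 × 3.3×10⁻⁴ × 0.65 = 0.03432 m
Layer 2: 1.2 × 2.5×10⁻⁴ × 560 = 0.16800 m
720–1390 m: 0.24 × 670 × 2.3×10⁻⁴ = 0.036984 m
Layer 4: 0.76 × 2×10⁻⁴ × 770 = 0.11704 m
2160–2950 m: 790 × 1.8×10⁻⁴ × 0.26 = 0.036972 m
Δh = 0.03432 + 0.16800 + 0.036984 + 0.11704 + 0.036972 = 0.393316 m ≈ 393 mm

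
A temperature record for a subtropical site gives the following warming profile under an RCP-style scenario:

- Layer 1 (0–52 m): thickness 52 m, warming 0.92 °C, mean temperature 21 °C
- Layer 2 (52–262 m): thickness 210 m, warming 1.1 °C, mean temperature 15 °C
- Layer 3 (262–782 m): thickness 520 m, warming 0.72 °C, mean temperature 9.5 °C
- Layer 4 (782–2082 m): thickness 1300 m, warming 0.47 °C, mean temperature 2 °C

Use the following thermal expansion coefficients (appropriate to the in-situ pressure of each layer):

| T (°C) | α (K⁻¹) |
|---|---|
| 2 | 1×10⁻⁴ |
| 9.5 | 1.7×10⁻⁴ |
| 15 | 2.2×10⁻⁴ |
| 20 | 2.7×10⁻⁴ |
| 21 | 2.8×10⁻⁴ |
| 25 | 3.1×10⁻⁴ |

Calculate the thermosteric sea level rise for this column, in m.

Δh = 0.189 m

Layer 1 at 21 °C → α = 2.8×10⁻⁴ K⁻¹
Layer 2 at 15 °C → α = 2.2×10⁻⁴ K⁻¹
Layer 3 at 9.5 °C → α = 1.7×10⁻⁴ K⁻¹
Layer 4 at 2 °C → α = 1×10⁻⁴ K⁻¹
Layer 1: 0.92 × 2.8×10⁻⁴ × 52 = 0.0133952 m
2.2×10⁻⁴ × 210 × 1.1 = 0.05082 m
262–782 m: 1.7×10⁻⁴ × 520 × 0.72 = 0.063648 m
Layer 4: 0.47 × 1300 × 1×10⁻⁴ = 0.06110 m
Δh = 0.0133952 + 0.05082 + 0.063648 + 0.06110 = 0.1889632 m ≈ 0.189 m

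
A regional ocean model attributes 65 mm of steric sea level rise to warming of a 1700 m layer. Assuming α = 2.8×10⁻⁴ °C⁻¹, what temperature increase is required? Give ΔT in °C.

ΔT = Δh/(αH) = 0.065 / (2.8×10⁻⁴ × 1700) ≈ 0.1366 °C

ΔT ≈ 0.137 °C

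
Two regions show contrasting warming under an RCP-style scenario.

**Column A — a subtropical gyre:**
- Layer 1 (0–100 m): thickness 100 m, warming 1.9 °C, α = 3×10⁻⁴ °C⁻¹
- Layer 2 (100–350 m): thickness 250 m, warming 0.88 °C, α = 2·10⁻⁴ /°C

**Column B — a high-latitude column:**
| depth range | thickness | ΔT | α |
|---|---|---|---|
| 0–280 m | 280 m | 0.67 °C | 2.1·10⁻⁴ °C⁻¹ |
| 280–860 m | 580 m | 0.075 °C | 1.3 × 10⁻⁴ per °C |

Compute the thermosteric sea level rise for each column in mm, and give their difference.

A 0–100 m: 3×10⁻⁴ × 100 × 1.9 = 0.05700 m
A 2×10⁻⁴ × 0.88 × 250 = 0.04400 m
A total: 0.10100 m
B 0–280 m: 280 × 2.1×10⁻⁴ × 0.67 = 0.039396 m
B 280–860 m: 580 × 0.075 × 1.3×10⁻⁴ = 0.005655 m
B total: 0.045051 m
Difference: 0.10100 − 0.045051 = 0.055949 m

Δh_A ≈ 100 mm, Δh_B ≈ 45 mm; difference ≈ 56 mm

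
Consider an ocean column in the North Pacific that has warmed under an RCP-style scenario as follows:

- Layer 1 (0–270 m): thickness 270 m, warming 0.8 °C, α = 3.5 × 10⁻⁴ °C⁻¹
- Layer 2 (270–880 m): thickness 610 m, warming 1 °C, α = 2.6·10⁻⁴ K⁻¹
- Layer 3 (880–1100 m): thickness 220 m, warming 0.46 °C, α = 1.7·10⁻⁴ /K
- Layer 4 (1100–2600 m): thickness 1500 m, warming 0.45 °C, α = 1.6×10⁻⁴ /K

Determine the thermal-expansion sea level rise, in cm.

0.8 × 3.5×10⁻⁴ × 270 = 0.07560 m
270–880 m: 610 × 2.6×10⁻⁴ × 1 = 0.15860 m
Layer 3: 0.46 × 1.7×10⁻⁴ × 220 = 0.017204 m
1100–2600 m: 1.6×10⁻⁴ × 1500 × 0.45 = 0.10800 m
Δh = 0.07560 + 0.15860 + 0.017204 + 0.10800 = 0.359404 m

about 36 cm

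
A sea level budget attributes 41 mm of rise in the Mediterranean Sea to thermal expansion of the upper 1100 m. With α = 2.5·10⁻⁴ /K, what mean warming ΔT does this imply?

ΔT = Δh/(αH) = 0.041 / (2.5×10⁻⁴ × 1100) ≈ 0.1491 °C

0.149 °C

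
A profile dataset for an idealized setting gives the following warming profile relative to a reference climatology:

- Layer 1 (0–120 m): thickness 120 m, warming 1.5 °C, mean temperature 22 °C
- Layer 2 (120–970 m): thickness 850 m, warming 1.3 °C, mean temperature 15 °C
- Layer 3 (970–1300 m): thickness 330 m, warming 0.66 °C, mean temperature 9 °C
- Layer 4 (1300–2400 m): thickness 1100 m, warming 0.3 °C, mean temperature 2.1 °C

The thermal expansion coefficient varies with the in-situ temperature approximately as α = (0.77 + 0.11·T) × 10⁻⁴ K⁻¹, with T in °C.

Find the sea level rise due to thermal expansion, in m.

Layer 1: α = (0.77 + 0.11×22)×10⁻⁴ = 3.19×10⁻⁴ K⁻¹
Layer 2: α = (0.77 + 0.11×15)×10⁻⁴ = 2.42×10⁻⁴ K⁻¹
Layer 3: α = (0.77 + 0.11×9)×10⁻⁴ = 1.76×10⁻⁴ K⁻¹
Layer 4: α = (0.77 + 0.11×2.1)×10⁻⁴ = 1.001×10⁻⁴ K⁻¹
Layer 1: 1.5 × 3.19×10⁻⁴ × 120 = 0.05742 m
120–970 m: 1.3 × 850 × 2.42×10⁻⁴ = 0.26741 m
Layer 3: 1.76×10⁻⁴ × 330 × 0.66 = 0.0383328 m
0.3 × 1100 × 1.001×10⁻⁴ = 0.033033 m
Δh = 0.05742 + 0.26741 + 0.0383328 + 0.033033 = 0.3961958 m

Δh = 0.396 m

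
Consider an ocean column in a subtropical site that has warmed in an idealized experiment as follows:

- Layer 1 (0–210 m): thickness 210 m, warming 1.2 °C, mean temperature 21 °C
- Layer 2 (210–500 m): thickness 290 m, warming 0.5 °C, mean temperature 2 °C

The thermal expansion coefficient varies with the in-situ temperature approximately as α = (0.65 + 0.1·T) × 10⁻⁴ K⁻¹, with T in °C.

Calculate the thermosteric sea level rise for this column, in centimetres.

Layer 1: α = (0.65 + 0.1×21)×10⁻⁴ = 2.75×10⁻⁴ K⁻¹
Layer 2: α = (0.65 + 0.1×2)×10⁻⁴ = 0.85×10⁻⁴ K⁻¹
0–210 m: 210 × 2.75×10⁻⁴ × 1.2 = 0.06930 m
210–500 m: 290 × 0.5 × 0.85×10⁻⁴ = 0.012325 m
Δh = 0.06930 + 0.012325 = 0.081625 m ≈ 8.16 cm

Δh = 8.16 cm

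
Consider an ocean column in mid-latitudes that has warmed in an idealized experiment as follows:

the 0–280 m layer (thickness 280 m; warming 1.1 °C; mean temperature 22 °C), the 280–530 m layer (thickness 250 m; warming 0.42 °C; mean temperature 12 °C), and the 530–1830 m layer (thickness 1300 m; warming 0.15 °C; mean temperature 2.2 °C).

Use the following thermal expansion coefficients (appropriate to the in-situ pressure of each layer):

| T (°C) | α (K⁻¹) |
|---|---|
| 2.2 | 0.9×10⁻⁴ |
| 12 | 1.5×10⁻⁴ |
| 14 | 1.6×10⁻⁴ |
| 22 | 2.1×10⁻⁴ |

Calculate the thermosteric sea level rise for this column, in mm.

Layer 1 at 22 °C → α = 2.1×10⁻⁴ K⁻¹
Layer 2 at 12 °C → α = 1.5×10⁻⁴ K⁻¹
Layer 3 at 2.2 °C → α = 0.9×10⁻⁴ K⁻¹
Layer 1: 280 × 2.1×10⁻⁴ × 1.1 = 0.06468 m
280–530 m: 0.42 × 250 × 1.5×10⁻⁴ = 0.01575 m
530–1830 m: 1300 × 0.15 × 0.9×10⁻⁴ = 0.01755 m
Δh = 0.06468 + 0.01575 + 0.01755 = 0.09798 m

98.0 mm of thermosteric rise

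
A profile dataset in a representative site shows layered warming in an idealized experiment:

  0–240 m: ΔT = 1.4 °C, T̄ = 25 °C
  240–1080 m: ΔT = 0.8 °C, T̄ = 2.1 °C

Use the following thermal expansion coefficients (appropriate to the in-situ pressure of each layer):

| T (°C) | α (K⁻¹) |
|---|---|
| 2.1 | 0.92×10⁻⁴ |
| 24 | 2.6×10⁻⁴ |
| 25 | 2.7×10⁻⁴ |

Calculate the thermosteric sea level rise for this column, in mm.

Δh = 153 mm

Layer 1 at 25 °C → α = 2.7×10⁻⁴ K⁻¹
Layer 2 at 2.1 °C → α = 0.92×10⁻⁴ K⁻¹
0–240 m: 1.4 × 2.7×10⁻⁴ × 240 = 0.09072 m
Layer 2: 0.8 × 840 × 0.92×10⁻⁴ = 0.061824 m
Δh = 0.09072 + 0.061824 = 0.152544 m ≈ 153 mm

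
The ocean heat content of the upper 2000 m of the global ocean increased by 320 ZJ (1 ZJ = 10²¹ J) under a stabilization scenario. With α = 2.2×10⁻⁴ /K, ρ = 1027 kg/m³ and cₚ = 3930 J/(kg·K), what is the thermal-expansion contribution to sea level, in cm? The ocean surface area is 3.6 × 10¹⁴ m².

about 4.8 cm

Per unit area: Q = 320×10²¹ / (3.6×10¹⁴) ≈ 8.889×10⁸ J/m²
Δh = αQ/(ρcₚ) = 2.2×10⁻⁴ × 8.889×10⁸ / (1027 × 3930) ≈ 0.048452 m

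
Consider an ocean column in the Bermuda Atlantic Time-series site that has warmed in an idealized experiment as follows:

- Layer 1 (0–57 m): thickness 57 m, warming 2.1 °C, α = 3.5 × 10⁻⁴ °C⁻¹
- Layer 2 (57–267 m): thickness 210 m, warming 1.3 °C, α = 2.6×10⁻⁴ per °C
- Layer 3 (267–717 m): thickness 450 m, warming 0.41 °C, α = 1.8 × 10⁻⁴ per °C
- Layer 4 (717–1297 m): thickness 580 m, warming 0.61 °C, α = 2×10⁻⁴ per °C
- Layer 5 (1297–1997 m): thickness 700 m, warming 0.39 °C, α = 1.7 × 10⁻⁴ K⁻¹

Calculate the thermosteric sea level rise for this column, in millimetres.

about 260 mm

Layer 1: 2.1 × 57 × 3.5×10⁻⁴ = 0.041895 m
210 × 1.3 × 2.6×10⁻⁴ = 0.07098 m
Layer 3: 450 × 1.8×10⁻⁴ × 0.41 = 0.03321 m
2×10⁻⁴ × 0.61 × 580 = 0.07076 m
1297–1997 m: 0.39 × 700 × 1.7×10⁻⁴ = 0.04641 m
Δh = 0.041895 + 0.07098 + 0.03321 + 0.07076 + 0.04641 = 0.263255 m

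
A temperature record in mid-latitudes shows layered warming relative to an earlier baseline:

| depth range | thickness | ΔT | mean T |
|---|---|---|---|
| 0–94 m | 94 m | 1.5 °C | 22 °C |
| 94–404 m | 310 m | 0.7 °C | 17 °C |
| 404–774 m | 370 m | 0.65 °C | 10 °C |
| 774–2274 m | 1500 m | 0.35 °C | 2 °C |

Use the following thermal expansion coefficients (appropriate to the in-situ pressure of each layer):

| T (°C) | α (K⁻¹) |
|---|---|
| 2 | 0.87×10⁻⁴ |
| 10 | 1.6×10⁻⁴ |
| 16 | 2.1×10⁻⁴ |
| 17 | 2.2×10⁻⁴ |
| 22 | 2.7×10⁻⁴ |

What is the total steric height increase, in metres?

0.170 m of thermosteric rise

Layer 1 at 22 °C → α = 2.7×10⁻⁴ K⁻¹
Layer 2 at 17 °C → α = 2.2×10⁻⁴ K⁻¹
Layer 3 at 10 °C → α = 1.6×10⁻⁴ K⁻¹
Layer 4 at 2 °C → α = 0.87×10⁻⁴ K⁻¹
Layer 1: 2.7×10⁻⁴ × 1.5 × 94 = 0.03807 m
Layer 2: 2.2×10⁻⁴ × 0.7 × 310 = 0.04774 m
404–774 m: 1.6×10⁻⁴ × 0.65 × 370 = 0.03848 m
774–2274 m: 0.87×10⁻⁴ × 1500 × 0.35 = 0.045675 m
Δh = 0.03807 + 0.04774 + 0.03848 + 0.045675 = 0.169965 m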